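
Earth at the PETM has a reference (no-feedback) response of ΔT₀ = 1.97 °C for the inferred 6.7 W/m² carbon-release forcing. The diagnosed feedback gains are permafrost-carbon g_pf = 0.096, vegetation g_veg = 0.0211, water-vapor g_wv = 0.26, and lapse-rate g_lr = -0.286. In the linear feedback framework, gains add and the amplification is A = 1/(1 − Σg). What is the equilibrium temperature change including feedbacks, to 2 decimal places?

Total gain g = 0.096 + 0.0211 + 0.26 − 0.286 = 0.0911.
Amplification A = 1/(1 − 0.0911) = 1.1.
ΔT = 1.97 × 1.1 = 2.17 °C.

2.17 °C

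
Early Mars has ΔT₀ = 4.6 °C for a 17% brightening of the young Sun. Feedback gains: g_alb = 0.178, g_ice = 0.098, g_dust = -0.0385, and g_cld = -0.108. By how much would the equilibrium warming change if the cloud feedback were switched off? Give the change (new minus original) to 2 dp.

0.75 °C

Original: g = 0.1295, ΔT = 4.6/(1−0.1295) = 5.2843 °C.
Without cloud: g' = 0.2375, ΔT' = 4.6/(1−0.2375) = 6.0328 °C.
Change = 6.0328 − 5.2843 = 0.75 °C.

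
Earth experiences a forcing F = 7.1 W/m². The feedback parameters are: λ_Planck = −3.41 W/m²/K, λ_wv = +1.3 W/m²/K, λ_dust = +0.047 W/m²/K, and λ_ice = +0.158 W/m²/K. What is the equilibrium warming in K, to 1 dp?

Net feedback parameter λ = (−3.41) + (+1.3) + (+0.047) + (+0.158) = -1.905 W/m²/K.
ΔT = −F/λ = −7.1/(-1.905) = 3.7 K.

3.7 K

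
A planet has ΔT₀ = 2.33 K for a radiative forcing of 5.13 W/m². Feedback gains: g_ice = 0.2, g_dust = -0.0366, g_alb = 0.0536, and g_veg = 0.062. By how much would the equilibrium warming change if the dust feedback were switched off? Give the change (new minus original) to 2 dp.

0.17 K

Original: g = 0.279, ΔT = 2.33/(1−0.279) = 3.2316 K.
Without dust: g' = 0.3156, ΔT' = 2.33/(1−0.3156) = 3.4044 K.
Change = 3.4044 − 3.2316 = 0.17 K.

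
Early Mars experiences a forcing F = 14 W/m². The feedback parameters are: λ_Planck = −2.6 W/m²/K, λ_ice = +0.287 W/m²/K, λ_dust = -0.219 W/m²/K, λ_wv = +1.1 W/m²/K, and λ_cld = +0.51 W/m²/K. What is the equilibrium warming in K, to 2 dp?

Net feedback parameter λ = (−2.6) + (+0.287) + (-0.219) + (+1.1) + (+0.51) = -0.922 W/m²/K.
ΔT = −F/λ = −14/(-0.922) = 15.18 K.

15.18 K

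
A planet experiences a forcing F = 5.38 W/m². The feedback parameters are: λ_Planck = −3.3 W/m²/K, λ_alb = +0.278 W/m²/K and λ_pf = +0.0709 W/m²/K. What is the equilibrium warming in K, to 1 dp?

1.8 K

Net feedback parameter λ = (−3.3) + (+0.278) + (+0.0709) = -2.9511 W/m²/K.
ΔT = −F/λ = −5.38/(-2.9511) = 1.8 K.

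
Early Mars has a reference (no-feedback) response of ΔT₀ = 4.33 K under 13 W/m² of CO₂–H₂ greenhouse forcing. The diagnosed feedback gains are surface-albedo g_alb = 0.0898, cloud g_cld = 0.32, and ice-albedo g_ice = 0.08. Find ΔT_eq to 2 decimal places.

Total gain g = 0.0898 + 0.32 + 0.08 = 0.4898.
Amplification A = 1/(1 − 0.4898) = 1.96.
ΔT = 4.33 × 1.96 = 8.49 K.

8.49 K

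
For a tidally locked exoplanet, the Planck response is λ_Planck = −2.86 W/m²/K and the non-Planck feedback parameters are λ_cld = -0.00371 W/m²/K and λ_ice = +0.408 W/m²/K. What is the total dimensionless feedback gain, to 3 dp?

0.141

Convert to gains: g_cld = -0.00371/2.86 = -0.001297; g_ice = 0.408/2.86 = 0.1427.
Total gain g = 0.141403.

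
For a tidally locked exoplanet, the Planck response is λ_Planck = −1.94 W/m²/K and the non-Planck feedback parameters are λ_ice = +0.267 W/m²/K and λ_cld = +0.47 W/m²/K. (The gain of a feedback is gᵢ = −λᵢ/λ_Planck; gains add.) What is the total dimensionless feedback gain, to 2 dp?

0.38

Convert to gains: g_ice = 0.267/1.94 = 0.1376; g_cld = 0.47/1.94 = 0.2423.
Total gain g = 0.3799.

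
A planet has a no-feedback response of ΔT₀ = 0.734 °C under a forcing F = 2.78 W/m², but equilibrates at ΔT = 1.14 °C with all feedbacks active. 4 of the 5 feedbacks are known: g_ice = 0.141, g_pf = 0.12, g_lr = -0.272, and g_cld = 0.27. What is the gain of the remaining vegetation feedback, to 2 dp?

0.10

Amplification A = ΔT/ΔT₀ = 1.14/0.734 = 1.553.
Total gain g = 1 − 1/A = 1 − 1/1.553 = 0.3561.
Known gains sum to 0.141 + 0.12 − 0.272 + 0.27 = 0.259.
g_veg = 0.3561 − 0.259 = 0.10.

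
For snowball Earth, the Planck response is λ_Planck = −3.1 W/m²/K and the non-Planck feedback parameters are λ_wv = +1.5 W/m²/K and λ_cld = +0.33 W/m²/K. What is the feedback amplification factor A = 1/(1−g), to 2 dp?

Convert to gains: g_wv = 1.5/3.1 = 0.4839; g_cld = 0.33/3.1 = 0.1065.
Total gain g = 0.5904.
A = 1/(1 − 0.5904) = 2.44.

2.44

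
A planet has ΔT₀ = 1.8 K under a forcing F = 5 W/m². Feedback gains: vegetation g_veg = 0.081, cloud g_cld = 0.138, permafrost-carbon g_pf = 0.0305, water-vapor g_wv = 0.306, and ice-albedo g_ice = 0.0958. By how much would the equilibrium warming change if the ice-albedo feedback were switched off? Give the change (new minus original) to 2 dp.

-1.11 K

Original: g = 0.6513, ΔT = 1.8/(1−0.6513) = 5.1620 K.
Without ice-albedo: g' = 0.5555, ΔT' = 1.8/(1−0.5555) = 4.0495 K.
Change = 4.0495 − 5.1620 = -1.11 K.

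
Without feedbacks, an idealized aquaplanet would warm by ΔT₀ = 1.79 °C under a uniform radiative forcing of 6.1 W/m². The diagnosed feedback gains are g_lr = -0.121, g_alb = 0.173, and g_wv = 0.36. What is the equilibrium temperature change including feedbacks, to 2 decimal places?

Total gain g = -0.121 + 0.173 + 0.36 = 0.412.
Amplification A = 1/(1 − 0.412) = 1.701.
ΔT = 1.79 × 1.701 = 3.04 °C.

3.04 °C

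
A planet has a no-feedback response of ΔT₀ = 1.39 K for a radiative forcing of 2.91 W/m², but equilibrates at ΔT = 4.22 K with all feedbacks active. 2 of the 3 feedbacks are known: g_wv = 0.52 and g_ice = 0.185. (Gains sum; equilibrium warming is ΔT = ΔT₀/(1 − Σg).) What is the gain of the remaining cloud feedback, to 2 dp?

Amplification A = ΔT/ΔT₀ = 4.22/1.39 = 3.036.
Total gain g = 1 − 1/A = 1 − 1/3.036 = 0.6706.
Known gains sum to 0.52 + 0.185 = 0.705.
g_cld = 0.6706 − 0.705 = -0.03.

-0.03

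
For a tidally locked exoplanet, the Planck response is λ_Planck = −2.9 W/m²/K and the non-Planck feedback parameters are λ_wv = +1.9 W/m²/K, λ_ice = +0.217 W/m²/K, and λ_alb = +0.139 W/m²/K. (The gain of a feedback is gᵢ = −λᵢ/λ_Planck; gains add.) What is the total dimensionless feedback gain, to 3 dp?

Convert to gains: g_wv = 1.9/2.9 = 0.6552; g_ice = 0.217/2.9 = 0.07483; g_alb = 0.139/2.9 = 0.04793.
Total gain g = 0.77796.

0.778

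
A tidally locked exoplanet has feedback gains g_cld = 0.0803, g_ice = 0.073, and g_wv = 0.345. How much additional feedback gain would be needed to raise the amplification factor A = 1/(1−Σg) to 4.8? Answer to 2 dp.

0.29

Current total gain = 0.4983.
Target gain for A = 4.8: g* = 1 − 1/4.8 = 0.7917.
Additional gain needed = 0.7917 − 0.4983 = 0.29.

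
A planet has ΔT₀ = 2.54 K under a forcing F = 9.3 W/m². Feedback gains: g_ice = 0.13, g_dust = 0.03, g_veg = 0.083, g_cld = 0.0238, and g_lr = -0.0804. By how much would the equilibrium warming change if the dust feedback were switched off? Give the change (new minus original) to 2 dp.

-0.11 K

Original: g = 0.1864, ΔT = 2.54/(1−0.1864) = 3.1219 K.
Without dust: g' = 0.1564, ΔT' = 2.54/(1−0.1564) = 3.0109 K.
Change = 3.0109 − 3.1219 = -0.11 K.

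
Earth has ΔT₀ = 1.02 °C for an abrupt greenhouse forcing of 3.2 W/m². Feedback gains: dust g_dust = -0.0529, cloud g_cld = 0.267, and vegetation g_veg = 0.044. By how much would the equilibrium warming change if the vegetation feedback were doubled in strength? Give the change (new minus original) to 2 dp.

Original: g = 0.2581, ΔT = 1.02/(1−0.2581) = 1.3748 °C.
With doubled vegetation: g' = 0.3021, ΔT' = 1.02/(1−0.3021) = 1.4615 °C.
Change = 1.4615 − 1.3748 = 0.09 °C.

0.09 °C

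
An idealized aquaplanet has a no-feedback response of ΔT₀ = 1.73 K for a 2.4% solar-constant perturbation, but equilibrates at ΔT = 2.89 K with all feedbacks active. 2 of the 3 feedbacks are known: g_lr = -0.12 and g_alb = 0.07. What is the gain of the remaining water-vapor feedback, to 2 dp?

Amplification A = ΔT/ΔT₀ = 2.89/1.73 = 1.671.
Total gain g = 1 − 1/A = 1 − 1/1.671 = 0.4016.
Known gains sum to -0.12 + 0.07 = -0.05.
g_wv = 0.4016 + 0.05 = 0.45.

0.45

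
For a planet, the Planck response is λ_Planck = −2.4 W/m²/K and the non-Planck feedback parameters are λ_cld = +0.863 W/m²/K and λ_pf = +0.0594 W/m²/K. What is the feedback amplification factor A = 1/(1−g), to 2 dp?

1.62

Convert to gains: g_cld = 0.863/2.4 = 0.3596; g_pf = 0.0594/2.4 = 0.02475.
Total gain g = 0.38435.
A = 1/(1 − 0.38435) = 1.62.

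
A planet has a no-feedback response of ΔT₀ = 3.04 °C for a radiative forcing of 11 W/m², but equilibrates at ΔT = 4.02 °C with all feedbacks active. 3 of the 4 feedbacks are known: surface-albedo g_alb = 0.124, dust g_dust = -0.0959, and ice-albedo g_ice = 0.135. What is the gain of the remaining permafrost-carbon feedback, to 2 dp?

Amplification A = ΔT/ΔT₀ = 4.02/3.04 = 1.322.
Total gain g = 1 − 1/A = 1 − 1/1.322 = 0.2436.
Known gains sum to 0.124 − 0.0959 + 0.135 = 0.1631.
g_pf = 0.2436 − 0.1631 = 0.08.

0.08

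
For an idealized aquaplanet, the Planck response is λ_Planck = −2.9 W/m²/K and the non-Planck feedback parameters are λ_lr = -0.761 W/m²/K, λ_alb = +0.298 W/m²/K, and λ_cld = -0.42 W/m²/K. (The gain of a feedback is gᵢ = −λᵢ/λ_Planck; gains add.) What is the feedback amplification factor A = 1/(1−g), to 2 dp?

0.77

Convert to gains: g_lr = -0.761/2.9 = -0.2624; g_alb = 0.298/2.9 = 0.1028; g_cld = -0.42/2.9 = -0.1448.
Total gain g = -0.3044.
A = 1/(1 + 0.3044) = 0.77.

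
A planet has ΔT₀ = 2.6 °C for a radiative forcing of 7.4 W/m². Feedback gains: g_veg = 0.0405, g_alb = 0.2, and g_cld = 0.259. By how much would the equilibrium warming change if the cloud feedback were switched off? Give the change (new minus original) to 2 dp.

-1.77 °C

Original: g = 0.4995, ΔT = 2.6/(1−0.4995) = 5.1948 °C.
Without cloud: g' = 0.2405, ΔT' = 2.6/(1−0.2405) = 3.4233 °C.
Change = 3.4233 − 5.1948 = -1.77 °C.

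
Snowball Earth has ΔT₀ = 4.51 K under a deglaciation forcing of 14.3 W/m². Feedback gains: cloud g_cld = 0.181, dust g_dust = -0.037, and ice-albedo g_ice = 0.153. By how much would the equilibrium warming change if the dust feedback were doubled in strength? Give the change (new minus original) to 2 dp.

Original: g = 0.297, ΔT = 4.51/(1−0.297) = 6.4154 K.
With doubled dust: g' = 0.26, ΔT' = 4.51/(1−0.26) = 6.0946 K.
Change = 6.0946 − 6.4154 = -0.32 K.

-0.32 K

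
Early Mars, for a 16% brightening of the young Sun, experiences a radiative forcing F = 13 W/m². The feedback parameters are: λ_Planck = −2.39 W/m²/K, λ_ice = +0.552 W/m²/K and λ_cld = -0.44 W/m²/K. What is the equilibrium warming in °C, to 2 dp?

Net feedback parameter λ = (−2.39) + (+0.552) + (-0.44) = -2.278 W/m²/K.
ΔT = −F/λ = −13/(-2.278) = 5.71 °C.

5.71 °C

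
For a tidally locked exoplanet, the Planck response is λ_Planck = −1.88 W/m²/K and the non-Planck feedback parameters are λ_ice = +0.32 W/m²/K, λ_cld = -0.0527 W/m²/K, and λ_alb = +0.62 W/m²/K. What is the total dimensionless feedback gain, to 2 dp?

Convert to gains: g_ice = 0.32/1.88 = 0.1702; g_cld = -0.0527/1.88 = -0.02803; g_alb = 0.62/1.88 = 0.3298.
Total gain g = 0.47197.

0.47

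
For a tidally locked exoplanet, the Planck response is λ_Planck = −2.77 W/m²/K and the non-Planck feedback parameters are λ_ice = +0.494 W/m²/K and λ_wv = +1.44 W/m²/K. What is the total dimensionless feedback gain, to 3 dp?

0.698

Convert to gains: g_ice = 0.494/2.77 = 0.1783; g_wv = 1.44/2.77 = 0.5199.
Total gain g = 0.6982.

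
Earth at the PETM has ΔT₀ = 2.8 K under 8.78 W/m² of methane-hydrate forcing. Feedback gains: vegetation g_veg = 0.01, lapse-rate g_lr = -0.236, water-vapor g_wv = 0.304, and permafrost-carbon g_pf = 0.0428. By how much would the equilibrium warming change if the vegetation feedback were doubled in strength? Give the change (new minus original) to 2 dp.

Original: g = 0.1208, ΔT = 2.8/(1−0.1208) = 3.1847 K.
With doubled vegetation: g' = 0.1308, ΔT' = 2.8/(1−0.1308) = 3.2214 K.
Change = 3.2214 − 3.1847 = 0.04 K.

0.04 K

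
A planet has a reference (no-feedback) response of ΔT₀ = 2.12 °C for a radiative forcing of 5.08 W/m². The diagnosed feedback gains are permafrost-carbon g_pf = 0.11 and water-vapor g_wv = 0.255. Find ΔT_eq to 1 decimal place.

3.3 °C

Total gain g = 0.11 + 0.255 = 0.365.
Amplification A = 1/(1 − 0.365) = 1.575.
ΔT = 2.12 × 1.575 = 3.3 °C.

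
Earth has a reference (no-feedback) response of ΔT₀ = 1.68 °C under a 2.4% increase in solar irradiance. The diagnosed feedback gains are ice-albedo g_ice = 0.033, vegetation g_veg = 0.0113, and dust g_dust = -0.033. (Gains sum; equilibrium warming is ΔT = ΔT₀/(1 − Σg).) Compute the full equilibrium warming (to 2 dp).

Total gain g = 0.033 + 0.0113 − 0.033 = 0.0113.
Amplification A = 1/(1 − 0.0113) = 1.011.
ΔT = 1.68 × 1.011 = 1.70 °C.

1.70 °C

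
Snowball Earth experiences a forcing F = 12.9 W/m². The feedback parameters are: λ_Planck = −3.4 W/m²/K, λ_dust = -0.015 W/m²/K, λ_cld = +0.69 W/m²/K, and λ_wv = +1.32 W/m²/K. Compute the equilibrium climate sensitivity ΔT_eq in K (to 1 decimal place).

Net feedback parameter λ = (−3.4) + (-0.015) + (+0.69) + (+1.32) = -1.405 W/m²/K.
ΔT = −F/λ = −12.9/(-1.405) = 9.2 K.

9.2 K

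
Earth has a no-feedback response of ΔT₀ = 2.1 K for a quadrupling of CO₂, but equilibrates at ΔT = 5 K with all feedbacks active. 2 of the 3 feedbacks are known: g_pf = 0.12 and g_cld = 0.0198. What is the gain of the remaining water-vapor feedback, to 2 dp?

0.44

Amplification A = ΔT/ΔT₀ = 5/2.1 = 2.381.
Total gain g = 1 − 1/A = 1 − 1/2.381 = 0.58.
Known gains sum to 0.12 + 0.0198 = 0.1398.
g_wv = 0.58 − 0.1398 = 0.44.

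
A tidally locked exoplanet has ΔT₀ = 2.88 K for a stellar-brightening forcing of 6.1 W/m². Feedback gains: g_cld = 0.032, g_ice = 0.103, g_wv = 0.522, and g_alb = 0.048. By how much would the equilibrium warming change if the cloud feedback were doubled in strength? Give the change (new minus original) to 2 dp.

Original: g = 0.705, ΔT = 2.88/(1−0.705) = 9.7627 K.
With doubled cloud: g' = 0.737, ΔT' = 2.88/(1−0.737) = 10.9506 K.
Change = 10.9506 − 9.7627 = 1.19 K.

1.19 K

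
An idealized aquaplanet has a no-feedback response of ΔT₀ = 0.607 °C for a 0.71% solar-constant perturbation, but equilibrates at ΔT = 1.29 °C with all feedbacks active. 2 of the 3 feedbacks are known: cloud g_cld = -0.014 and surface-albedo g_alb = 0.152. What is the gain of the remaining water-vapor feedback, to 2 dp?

Amplification A = ΔT/ΔT₀ = 1.29/0.607 = 2.125.
Total gain g = 1 − 1/A = 1 − 1/2.125 = 0.5294.
Known gains sum to -0.014 + 0.152 = 0.138.
g_wv = 0.5294 − 0.138 = 0.39.

0.39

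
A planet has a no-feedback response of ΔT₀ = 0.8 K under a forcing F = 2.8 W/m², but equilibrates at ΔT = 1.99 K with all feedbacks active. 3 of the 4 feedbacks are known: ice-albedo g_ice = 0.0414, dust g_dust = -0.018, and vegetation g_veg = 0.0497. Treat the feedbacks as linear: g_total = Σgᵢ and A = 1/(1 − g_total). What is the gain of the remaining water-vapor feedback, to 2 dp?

Amplification A = ΔT/ΔT₀ = 1.99/0.8 = 2.487.
Total gain g = 1 − 1/A = 1 − 1/2.487 = 0.5979.
Known gains sum to 0.0414 − 0.018 + 0.0497 = 0.0731.
g_wv = 0.5979 − 0.0731 = 0.52.

0.52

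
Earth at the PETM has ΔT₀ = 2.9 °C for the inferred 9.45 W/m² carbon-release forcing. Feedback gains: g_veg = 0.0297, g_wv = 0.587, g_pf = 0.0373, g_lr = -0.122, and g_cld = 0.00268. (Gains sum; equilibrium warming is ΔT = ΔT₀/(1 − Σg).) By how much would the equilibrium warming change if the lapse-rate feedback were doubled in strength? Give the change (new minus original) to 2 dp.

-1.29 °C

Original: g = 0.53468, ΔT = 2.9/(1−0.53468) = 6.2323 °C.
With doubled lapse-rate: g' = 0.41268, ΔT' = 2.9/(1−0.41268) = 4.9377 °C.
Change = 4.9377 − 6.2323 = -1.29 °C.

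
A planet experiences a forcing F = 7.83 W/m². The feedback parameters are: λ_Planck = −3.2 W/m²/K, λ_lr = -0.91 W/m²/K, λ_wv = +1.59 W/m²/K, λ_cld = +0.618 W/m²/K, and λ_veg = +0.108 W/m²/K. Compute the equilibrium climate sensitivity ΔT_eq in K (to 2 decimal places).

4.36 K

Net feedback parameter λ = (−3.2) + (-0.91) + (+1.59) + (+0.618) + (+0.108) = -1.794 W/m²/K.
ΔT = −F/λ = −7.83/(-1.794) = 4.36 K.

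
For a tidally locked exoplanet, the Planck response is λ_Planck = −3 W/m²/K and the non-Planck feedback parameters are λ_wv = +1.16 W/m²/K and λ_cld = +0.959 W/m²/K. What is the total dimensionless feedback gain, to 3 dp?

0.706

Convert to gains: g_wv = 1.16/3 = 0.3867; g_cld = 0.959/3 = 0.3197.
Total gain g = 0.7064.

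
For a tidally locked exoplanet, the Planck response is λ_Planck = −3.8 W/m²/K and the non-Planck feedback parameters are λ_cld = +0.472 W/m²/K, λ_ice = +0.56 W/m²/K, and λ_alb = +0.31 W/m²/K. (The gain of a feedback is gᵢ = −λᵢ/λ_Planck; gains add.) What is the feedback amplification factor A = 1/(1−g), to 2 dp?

Convert to gains: g_cld = 0.472/3.8 = 0.1242; g_ice = 0.56/3.8 = 0.1474; g_alb = 0.31/3.8 = 0.08158.
Total gain g = 0.35318.
A = 1/(1 − 0.35318) = 1.55.

1.55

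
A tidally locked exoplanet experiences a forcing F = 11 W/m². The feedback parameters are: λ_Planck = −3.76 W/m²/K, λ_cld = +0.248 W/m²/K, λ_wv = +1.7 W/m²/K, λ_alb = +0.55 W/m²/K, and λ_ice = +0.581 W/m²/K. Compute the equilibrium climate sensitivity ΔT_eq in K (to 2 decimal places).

16.15 K

Net feedback parameter λ = (−3.76) + (+0.248) + (+1.7) + (+0.55) + (+0.581) = -0.681 W/m²/K.
ΔT = −F/λ = −11/(-0.681) = 16.15 K.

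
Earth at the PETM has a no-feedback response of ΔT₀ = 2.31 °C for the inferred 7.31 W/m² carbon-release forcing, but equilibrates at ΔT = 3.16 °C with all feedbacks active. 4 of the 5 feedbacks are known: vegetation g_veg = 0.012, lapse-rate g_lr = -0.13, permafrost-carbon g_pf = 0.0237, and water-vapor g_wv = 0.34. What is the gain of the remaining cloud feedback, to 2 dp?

0.02

Amplification A = ΔT/ΔT₀ = 3.16/2.31 = 1.368.
Total gain g = 1 − 1/A = 1 − 1/1.368 = 0.269.
Known gains sum to 0.012 − 0.13 + 0.0237 + 0.34 = 0.2457.
g_cld = 0.269 − 0.2457 = 0.02.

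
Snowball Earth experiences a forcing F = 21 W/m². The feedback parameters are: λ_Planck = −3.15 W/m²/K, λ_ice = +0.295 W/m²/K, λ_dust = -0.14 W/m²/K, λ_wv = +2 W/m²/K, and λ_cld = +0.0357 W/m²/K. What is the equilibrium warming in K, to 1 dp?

21.9 K

Net feedback parameter λ = (−3.15) + (+0.295) + (-0.14) + (+2) + (+0.0357) = -0.9593 W/m²/K.
ΔT = −F/λ = −21/(-0.9593) = 21.9 K.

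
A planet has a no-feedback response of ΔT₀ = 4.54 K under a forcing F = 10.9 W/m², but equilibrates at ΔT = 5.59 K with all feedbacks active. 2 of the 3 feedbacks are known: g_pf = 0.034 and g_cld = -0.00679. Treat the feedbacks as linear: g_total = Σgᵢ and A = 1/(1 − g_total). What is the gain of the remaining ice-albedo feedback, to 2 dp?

Amplification A = ΔT/ΔT₀ = 5.59/4.54 = 1.231.
Total gain g = 1 − 1/A = 1 − 1/1.231 = 0.1877.
Known gains sum to 0.034 − 0.00679 = 0.02721.
g_ice = 0.1877 − 0.02721 = 0.16.

0.16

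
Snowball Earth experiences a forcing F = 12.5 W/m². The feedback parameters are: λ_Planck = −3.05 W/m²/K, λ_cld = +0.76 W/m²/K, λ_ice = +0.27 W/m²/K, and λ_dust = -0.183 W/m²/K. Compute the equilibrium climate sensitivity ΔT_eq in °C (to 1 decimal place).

Net feedback parameter λ = (−3.05) + (+0.76) + (+0.27) + (-0.183) = -2.203 W/m²/K.
ΔT = −F/λ = −12.5/(-2.203) = 5.7 °C.

5.7 °C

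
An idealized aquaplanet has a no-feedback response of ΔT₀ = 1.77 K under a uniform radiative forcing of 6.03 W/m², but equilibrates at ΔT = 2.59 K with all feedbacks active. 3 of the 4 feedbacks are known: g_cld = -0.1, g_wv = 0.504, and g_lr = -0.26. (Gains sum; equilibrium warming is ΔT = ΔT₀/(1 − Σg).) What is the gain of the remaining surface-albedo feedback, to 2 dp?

0.17

Amplification A = ΔT/ΔT₀ = 2.59/1.77 = 1.463.
Total gain g = 1 − 1/A = 1 − 1/1.463 = 0.3165.
Known gains sum to -0.1 + 0.504 − 0.26 = 0.144.
g_alb = 0.3165 − 0.144 = 0.17.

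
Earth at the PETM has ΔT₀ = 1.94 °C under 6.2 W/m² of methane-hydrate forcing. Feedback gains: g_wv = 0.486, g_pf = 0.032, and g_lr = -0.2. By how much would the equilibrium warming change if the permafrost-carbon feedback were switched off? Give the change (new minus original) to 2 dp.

-0.13 °C

Original: g = 0.318, ΔT = 1.94/(1−0.318) = 2.8446 °C.
Without permafrost-carbon: g' = 0.286, ΔT' = 1.94/(1−0.286) = 2.7171 °C.
Change = 2.7171 − 2.8446 = -0.13 °C.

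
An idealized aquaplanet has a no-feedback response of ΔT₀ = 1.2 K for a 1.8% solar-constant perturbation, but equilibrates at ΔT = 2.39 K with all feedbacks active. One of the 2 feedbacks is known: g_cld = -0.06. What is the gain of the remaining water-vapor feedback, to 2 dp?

Amplification A = ΔT/ΔT₀ = 2.39/1.2 = 1.992.
Total gain g = 1 − 1/A = 1 − 1/1.992 = 0.498.
The known gain is -0.06.
g_wv = 0.498 + 0.06 = 0.56.

0.56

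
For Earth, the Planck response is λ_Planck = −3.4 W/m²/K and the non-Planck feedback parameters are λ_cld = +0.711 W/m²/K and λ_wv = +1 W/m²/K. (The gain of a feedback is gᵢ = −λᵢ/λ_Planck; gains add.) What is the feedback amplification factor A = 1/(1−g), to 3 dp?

2.013

Convert to gains: g_cld = 0.711/3.4 = 0.2091; g_wv = 1/3.4 = 0.2941.
Total gain g = 0.5032.
A = 1/(1 − 0.5032) = 2.013.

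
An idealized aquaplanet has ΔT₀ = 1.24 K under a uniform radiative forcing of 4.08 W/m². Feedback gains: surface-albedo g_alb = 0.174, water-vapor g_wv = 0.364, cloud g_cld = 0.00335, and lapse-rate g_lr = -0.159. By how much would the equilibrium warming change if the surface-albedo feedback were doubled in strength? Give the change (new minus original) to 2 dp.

Original: g = 0.38235, ΔT = 1.24/(1−0.38235) = 2.0076 K.
With doubled surface-albedo: g' = 0.55635, ΔT' = 1.24/(1−0.55635) = 2.7950 K.
Change = 2.7950 − 2.0076 = 0.79 K.

0.79 K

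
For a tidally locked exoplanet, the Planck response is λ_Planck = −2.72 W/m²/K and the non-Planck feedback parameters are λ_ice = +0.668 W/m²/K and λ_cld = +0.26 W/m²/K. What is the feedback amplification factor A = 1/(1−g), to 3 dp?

Convert to gains: g_ice = 0.668/2.72 = 0.2456; g_cld = 0.26/2.72 = 0.09559.
Total gain g = 0.34119.
A = 1/(1 − 0.34119) = 1.518.

1.518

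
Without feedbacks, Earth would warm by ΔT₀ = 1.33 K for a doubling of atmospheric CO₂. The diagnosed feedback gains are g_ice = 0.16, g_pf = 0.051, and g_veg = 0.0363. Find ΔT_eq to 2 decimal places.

1.77 K

Total gain g = 0.16 + 0.051 + 0.0363 = 0.2473.
Amplification A = 1/(1 − 0.2473) = 1.329.
ΔT = 1.33 × 1.329 = 1.77 K.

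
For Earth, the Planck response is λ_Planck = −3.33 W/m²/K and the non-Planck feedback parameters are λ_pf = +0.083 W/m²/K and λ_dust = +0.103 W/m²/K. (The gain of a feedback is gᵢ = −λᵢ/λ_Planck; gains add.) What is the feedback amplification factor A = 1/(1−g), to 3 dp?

Convert to gains: g_pf = 0.083/3.33 = 0.02492; g_dust = 0.103/3.33 = 0.03093.
Total gain g = 0.05585.
A = 1/(1 − 0.05585) = 1.059.

1.059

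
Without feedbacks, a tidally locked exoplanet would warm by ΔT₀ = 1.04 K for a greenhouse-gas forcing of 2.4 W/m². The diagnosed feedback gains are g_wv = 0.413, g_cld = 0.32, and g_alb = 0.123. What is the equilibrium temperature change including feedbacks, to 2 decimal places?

Total gain g = 0.413 + 0.32 + 0.123 = 0.856.
Amplification A = 1/(1 − 0.856) = 6.944.
ΔT = 1.04 × 6.944 = 7.22 K.

7.22 K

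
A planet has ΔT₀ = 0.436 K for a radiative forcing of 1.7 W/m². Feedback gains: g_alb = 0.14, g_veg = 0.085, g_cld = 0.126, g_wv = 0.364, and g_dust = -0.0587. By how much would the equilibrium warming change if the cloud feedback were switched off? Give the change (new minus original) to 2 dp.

Original: g = 0.6563, ΔT = 0.436/(1−0.6563) = 1.2685 K.
Without cloud: g' = 0.5303, ΔT' = 0.436/(1−0.5303) = 0.9283 K.
Change = 0.9283 − 1.2685 = -0.34 K.

-0.34 K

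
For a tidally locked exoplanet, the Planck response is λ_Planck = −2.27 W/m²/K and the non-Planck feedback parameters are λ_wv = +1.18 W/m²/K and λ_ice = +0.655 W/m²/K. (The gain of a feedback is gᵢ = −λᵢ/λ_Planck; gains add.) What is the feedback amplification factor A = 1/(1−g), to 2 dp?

Convert to gains: g_wv = 1.18/2.27 = 0.5198; g_ice = 0.655/2.27 = 0.2885.
Total gain g = 0.8083.
A = 1/(1 − 0.8083) = 5.22.

5.22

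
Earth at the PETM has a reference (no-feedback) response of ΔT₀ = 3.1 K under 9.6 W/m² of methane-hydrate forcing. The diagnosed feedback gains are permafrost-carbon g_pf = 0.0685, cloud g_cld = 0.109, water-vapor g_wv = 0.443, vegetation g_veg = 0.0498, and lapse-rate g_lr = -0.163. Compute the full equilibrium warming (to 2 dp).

Total gain g = 0.0685 + 0.109 + 0.443 + 0.0498 − 0.163 = 0.5073.
Amplification A = 1/(1 − 0.5073) = 2.03.
ΔT = 3.1 × 2.03 = 6.29 K.

6.29 K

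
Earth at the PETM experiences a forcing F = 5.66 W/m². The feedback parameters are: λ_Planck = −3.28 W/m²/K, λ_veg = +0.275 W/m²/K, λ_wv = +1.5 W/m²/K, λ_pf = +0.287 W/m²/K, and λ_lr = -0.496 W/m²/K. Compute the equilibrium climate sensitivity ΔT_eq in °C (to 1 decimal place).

Net feedback parameter λ = (−3.28) + (+0.275) + (+1.5) + (+0.287) + (-0.496) = -1.714 W/m²/K.
ΔT = −F/λ = −5.66/(-1.714) = 3.3 °C.

3.3 °C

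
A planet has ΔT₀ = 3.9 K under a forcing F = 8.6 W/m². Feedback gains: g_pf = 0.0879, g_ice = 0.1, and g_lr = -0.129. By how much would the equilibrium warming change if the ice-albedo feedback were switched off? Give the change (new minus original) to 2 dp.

Original: g = 0.0589, ΔT = 3.9/(1−0.0589) = 4.1441 K.
Without ice-albedo: g' = -0.0411, ΔT' = 3.9/(1+0.0411) = 3.7460 K.
Change = 3.7460 − 4.1441 = -0.40 K.

-0.40 K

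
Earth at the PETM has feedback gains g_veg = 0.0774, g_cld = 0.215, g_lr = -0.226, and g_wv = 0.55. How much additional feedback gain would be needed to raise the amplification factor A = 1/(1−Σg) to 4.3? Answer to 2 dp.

Current total gain = 0.6164.
Target gain for A = 4.3: g* = 1 − 1/4.3 = 0.7674.
Additional gain needed = 0.7674 − 0.6164 = 0.15.

0.15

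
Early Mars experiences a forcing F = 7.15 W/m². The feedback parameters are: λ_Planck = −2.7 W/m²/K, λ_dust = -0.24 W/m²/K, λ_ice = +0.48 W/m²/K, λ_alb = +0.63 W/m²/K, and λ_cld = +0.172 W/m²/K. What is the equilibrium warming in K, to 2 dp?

Net feedback parameter λ = (−2.7) + (-0.24) + (+0.48) + (+0.63) + (+0.172) = -1.658 W/m²/K.
ΔT = −F/λ = −7.15/(-1.658) = 4.31 K.

4.31 K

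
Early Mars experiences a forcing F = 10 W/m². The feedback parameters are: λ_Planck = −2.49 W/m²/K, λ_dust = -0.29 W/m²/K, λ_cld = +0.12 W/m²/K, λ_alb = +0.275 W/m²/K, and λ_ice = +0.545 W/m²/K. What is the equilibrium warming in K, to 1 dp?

Net feedback parameter λ = (−2.49) + (-0.29) + (+0.12) + (+0.275) + (+0.545) = -1.84 W/m²/K.
ΔT = −F/λ = −10/(-1.84) = 5.4 K.

5.4 K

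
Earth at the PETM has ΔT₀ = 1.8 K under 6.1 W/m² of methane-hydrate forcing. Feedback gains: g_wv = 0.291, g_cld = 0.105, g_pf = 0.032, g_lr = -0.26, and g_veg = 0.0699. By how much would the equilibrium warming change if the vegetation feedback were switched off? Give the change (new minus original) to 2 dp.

-0.20 K

Original: g = 0.2379, ΔT = 1.8/(1−0.2379) = 2.3619 K.
Without vegetation: g' = 0.168, ΔT' = 1.8/(1−0.168) = 2.1635 K.
Change = 2.1635 − 2.3619 = -0.20 K.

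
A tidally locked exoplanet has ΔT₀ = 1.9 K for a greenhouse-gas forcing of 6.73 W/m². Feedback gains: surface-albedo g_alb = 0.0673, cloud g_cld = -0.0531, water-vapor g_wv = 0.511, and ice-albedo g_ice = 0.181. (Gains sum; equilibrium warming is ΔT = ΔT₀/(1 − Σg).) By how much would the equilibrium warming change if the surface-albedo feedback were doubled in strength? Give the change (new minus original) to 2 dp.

Original: g = 0.7062, ΔT = 1.9/(1−0.7062) = 6.4670 K.
With doubled surface-albedo: g' = 0.7735, ΔT' = 1.9/(1−0.7735) = 8.3885 K.
Change = 8.3885 − 6.4670 = 1.92 K.

1.92 K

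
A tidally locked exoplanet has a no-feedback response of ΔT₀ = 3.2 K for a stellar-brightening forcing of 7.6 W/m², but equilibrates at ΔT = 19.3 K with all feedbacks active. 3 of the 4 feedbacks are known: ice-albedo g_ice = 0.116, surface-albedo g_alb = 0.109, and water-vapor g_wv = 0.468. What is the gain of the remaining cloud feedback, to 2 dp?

Amplification A = ΔT/ΔT₀ = 19.3/3.2 = 6.031.
Total gain g = 1 − 1/A = 1 − 1/6.031 = 0.8342.
Known gains sum to 0.116 + 0.109 + 0.468 = 0.693.
g_cld = 0.8342 − 0.693 = 0.14.

0.14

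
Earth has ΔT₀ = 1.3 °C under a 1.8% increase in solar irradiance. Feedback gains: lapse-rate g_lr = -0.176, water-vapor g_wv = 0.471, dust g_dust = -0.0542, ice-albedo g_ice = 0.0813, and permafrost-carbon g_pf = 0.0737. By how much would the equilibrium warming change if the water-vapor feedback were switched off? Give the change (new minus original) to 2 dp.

Original: g = 0.3958, ΔT = 1.3/(1−0.3958) = 2.1516 °C.
Without water-vapor: g' = -0.0752, ΔT' = 1.3/(1+0.0752) = 1.2091 °C.
Change = 1.2091 − 2.1516 = -0.94 °C.

-0.94 °C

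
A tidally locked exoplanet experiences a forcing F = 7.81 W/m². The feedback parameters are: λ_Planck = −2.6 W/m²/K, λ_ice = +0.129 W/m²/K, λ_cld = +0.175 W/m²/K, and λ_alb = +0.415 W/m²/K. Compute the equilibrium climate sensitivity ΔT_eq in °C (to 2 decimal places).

4.15 °C

Net feedback parameter λ = (−2.6) + (+0.129) + (+0.175) + (+0.415) = -1.881 W/m²/K.
ΔT = −F/λ = −7.81/(-1.881) = 4.15 °C.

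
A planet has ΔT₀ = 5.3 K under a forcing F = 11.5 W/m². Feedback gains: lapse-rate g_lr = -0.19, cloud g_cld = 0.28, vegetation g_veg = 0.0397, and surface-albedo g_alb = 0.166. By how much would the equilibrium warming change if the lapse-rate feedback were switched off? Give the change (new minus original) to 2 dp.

2.78 K

Original: g = 0.2957, ΔT = 5.3/(1−0.2957) = 7.5252 K.
Without lapse-rate: g' = 0.4857, ΔT' = 5.3/(1−0.4857) = 10.3053 K.
Change = 10.3053 − 7.5252 = 2.78 K.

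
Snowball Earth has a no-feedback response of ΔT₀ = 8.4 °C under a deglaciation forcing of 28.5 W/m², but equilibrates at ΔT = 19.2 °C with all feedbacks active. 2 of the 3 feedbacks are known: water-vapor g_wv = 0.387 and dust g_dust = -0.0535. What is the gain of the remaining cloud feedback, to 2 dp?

0.23

Amplification A = ΔT/ΔT₀ = 19.2/8.4 = 2.286.
Total gain g = 1 − 1/A = 1 − 1/2.286 = 0.5626.
Known gains sum to 0.387 − 0.0535 = 0.3335.
g_cld = 0.5626 − 0.3335 = 0.23.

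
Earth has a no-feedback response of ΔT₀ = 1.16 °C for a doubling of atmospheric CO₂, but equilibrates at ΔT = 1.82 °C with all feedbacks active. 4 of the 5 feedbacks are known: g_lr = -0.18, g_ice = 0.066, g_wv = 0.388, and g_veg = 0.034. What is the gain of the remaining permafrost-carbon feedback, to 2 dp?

Amplification A = ΔT/ΔT₀ = 1.82/1.16 = 1.569.
Total gain g = 1 − 1/A = 1 − 1/1.569 = 0.3627.
Known gains sum to -0.18 + 0.066 + 0.388 + 0.034 = 0.308.
g_pf = 0.3627 − 0.308 = 0.05.

0.05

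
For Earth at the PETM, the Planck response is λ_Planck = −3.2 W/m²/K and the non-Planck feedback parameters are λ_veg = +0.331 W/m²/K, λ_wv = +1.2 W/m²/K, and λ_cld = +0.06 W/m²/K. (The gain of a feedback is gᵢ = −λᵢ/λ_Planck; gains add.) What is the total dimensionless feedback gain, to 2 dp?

0.50

Convert to gains: g_veg = 0.331/3.2 = 0.1034; g_wv = 1.2/3.2 = 0.375; g_cld = 0.06/3.2 = 0.01875.
Total gain g = 0.49715.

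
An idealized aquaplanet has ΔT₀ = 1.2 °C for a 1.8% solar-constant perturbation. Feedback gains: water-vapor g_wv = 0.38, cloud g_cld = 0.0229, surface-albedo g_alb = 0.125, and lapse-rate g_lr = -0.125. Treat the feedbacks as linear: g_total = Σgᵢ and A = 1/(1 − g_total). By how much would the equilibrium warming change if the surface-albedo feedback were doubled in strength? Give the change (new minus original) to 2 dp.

Original: g = 0.4029, ΔT = 1.2/(1−0.4029) = 2.0097 °C.
With doubled surface-albedo: g' = 0.5279, ΔT' = 1.2/(1−0.5279) = 2.5418 °C.
Change = 2.5418 − 2.0097 = 0.53 °C.

0.53 °C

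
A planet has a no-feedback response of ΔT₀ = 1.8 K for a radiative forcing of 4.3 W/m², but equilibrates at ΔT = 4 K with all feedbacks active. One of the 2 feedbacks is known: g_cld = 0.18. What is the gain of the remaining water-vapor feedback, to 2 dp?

0.37

Amplification A = ΔT/ΔT₀ = 4/1.8 = 2.222.
Total gain g = 1 − 1/A = 1 − 1/2.222 = 0.55.
The known gain is 0.18.
g_wv = 0.55 − 0.18 = 0.37.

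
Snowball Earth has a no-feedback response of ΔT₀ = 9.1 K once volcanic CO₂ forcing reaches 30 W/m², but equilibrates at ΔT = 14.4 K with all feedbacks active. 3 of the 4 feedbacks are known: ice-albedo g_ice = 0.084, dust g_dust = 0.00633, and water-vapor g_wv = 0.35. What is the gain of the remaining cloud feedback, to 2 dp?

Amplification A = ΔT/ΔT₀ = 14.4/9.1 = 1.582.
Total gain g = 1 − 1/A = 1 − 1/1.582 = 0.3679.
Known gains sum to 0.084 + 0.00633 + 0.35 = 0.44033.
g_cld = 0.3679 − 0.44033 = -0.07.

-0.07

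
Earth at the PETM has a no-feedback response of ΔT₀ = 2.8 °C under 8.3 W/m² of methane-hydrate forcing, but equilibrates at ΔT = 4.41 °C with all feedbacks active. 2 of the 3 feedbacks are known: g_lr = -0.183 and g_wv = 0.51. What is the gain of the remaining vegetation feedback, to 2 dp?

Amplification A = ΔT/ΔT₀ = 4.41/2.8 = 1.575.
Total gain g = 1 − 1/A = 1 − 1/1.575 = 0.3651.
Known gains sum to -0.183 + 0.51 = 0.327.
g_veg = 0.3651 − 0.327 = 0.04.

0.04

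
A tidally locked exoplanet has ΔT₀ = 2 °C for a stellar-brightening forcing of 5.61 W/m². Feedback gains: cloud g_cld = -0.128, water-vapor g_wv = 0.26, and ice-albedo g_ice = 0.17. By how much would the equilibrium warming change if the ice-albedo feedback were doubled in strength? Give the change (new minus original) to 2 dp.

0.92 °C

Original: g = 0.302, ΔT = 2/(1−0.302) = 2.8653 °C.
With doubled ice-albedo: g' = 0.472, ΔT' = 2/(1−0.472) = 3.7879 °C.
Change = 3.7879 − 2.8653 = 0.92 °C.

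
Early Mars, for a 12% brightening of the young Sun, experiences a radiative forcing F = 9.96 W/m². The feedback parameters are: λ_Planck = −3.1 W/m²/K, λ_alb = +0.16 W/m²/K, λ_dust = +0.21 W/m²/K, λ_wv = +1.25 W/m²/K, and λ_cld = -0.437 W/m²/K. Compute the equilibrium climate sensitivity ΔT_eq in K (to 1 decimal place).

Net feedback parameter λ = (−3.1) + (+0.16) + (+0.21) + (+1.25) + (-0.437) = -1.917 W/m²/K.
ΔT = −F/λ = −9.96/(-1.917) = 5.2 K.

5.2 K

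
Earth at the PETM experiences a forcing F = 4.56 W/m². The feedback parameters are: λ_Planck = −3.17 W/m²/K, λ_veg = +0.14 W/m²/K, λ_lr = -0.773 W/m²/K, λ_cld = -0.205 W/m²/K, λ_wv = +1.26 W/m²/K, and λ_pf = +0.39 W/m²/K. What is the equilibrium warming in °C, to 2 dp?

Net feedback parameter λ = (−3.17) + (+0.14) + (-0.773) + (-0.205) + (+1.26) + (+0.39) = -2.358 W/m²/K.
ΔT = −F/λ = −4.56/(-2.358) = 1.93 °C.

1.93 °C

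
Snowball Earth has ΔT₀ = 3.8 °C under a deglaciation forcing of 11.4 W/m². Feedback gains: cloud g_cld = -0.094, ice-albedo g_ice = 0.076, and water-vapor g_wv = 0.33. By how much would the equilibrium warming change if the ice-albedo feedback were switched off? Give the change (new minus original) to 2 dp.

-0.55 °C

Original: g = 0.312, ΔT = 3.8/(1−0.312) = 5.5233 °C.
Without ice-albedo: g' = 0.236, ΔT' = 3.8/(1−0.236) = 4.9738 °C.
Change = 4.9738 − 5.5233 = -0.55 °C.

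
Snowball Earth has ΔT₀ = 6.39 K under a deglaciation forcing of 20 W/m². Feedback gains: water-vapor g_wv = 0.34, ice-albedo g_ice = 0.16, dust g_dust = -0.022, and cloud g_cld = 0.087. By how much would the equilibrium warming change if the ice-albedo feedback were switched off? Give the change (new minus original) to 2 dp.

Original: g = 0.565, ΔT = 6.39/(1−0.565) = 14.6897 K.
Without ice-albedo: g' = 0.405, ΔT' = 6.39/(1−0.405) = 10.7395 K.
Change = 10.7395 − 14.6897 = -3.95 K.

-3.95 K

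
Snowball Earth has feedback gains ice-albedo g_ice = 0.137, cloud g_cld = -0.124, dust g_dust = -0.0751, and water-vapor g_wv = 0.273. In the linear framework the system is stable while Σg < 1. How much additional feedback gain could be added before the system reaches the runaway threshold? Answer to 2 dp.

Current total gain = 0.137 − 0.124 − 0.0751 + 0.273 = 0.2109.
Margin to runaway = 1 − 0.2109 = 0.79.

0.79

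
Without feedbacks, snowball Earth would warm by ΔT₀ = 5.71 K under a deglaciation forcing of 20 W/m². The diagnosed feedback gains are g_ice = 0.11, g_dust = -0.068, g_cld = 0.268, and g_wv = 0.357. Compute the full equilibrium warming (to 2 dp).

Total gain g = 0.11 − 0.068 + 0.268 + 0.357 = 0.667.
Amplification A = 1/(1 − 0.667) = 3.003.
ΔT = 5.71 × 3.003 = 17.15 K.

17.15 K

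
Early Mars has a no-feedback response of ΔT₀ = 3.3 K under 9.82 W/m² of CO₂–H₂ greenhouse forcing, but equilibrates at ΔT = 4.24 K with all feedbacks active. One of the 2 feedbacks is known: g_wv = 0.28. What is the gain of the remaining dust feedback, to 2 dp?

-0.06

Amplification A = ΔT/ΔT₀ = 4.24/3.3 = 1.285.
Total gain g = 1 − 1/A = 1 − 1/1.285 = 0.2218.
The known gain is 0.28.
g_dust = 0.2218 − 0.28 = -0.06.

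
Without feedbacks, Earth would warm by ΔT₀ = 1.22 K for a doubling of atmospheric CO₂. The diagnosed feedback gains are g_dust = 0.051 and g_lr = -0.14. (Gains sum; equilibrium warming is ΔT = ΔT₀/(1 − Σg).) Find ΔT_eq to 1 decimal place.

Total gain g = 0.051 − 0.14 = -0.089.
Amplification A = 1/(1 + 0.089) = 0.9183.
ΔT = 1.22 × 0.9183 = 1.1 K.

1.1 K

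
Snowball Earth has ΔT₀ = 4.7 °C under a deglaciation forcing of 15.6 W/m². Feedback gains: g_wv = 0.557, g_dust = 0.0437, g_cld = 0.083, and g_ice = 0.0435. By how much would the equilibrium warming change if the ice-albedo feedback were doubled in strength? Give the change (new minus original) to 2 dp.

3.27 °C

Original: g = 0.7272, ΔT = 4.7/(1−0.7272) = 17.2287 °C.
With doubled ice-albedo: g' = 0.7707, ΔT' = 4.7/(1−0.7707) = 20.4972 °C.
Change = 20.4972 − 17.2287 = 3.27 °C.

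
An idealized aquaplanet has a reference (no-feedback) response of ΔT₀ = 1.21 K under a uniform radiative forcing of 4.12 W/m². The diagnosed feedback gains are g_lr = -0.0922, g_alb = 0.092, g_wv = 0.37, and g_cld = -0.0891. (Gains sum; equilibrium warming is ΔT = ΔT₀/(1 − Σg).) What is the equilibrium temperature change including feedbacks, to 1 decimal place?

1.7 K

Total gain g = -0.0922 + 0.092 + 0.37 − 0.0891 = 0.2807.
Amplification A = 1/(1 − 0.2807) = 1.39.
ΔT = 1.21 × 1.39 = 1.7 K.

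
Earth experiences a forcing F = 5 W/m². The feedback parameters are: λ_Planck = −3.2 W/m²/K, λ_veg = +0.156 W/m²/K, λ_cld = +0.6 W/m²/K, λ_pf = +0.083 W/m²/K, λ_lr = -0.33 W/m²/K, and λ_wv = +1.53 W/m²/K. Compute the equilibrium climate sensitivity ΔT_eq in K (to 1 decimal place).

Net feedback parameter λ = (−3.2) + (+0.156) + (+0.6) + (+0.083) + (-0.33) + (+1.53) = -1.161 W/m²/K.
ΔT = −F/λ = −5/(-1.161) = 4.3 K.

4.3 K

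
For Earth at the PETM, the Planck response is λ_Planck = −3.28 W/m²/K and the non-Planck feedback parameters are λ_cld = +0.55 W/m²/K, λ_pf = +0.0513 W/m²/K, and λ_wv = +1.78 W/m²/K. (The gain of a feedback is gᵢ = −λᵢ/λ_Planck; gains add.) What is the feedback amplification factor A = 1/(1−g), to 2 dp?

3.65

Convert to gains: g_cld = 0.55/3.28 = 0.1677; g_pf = 0.0513/3.28 = 0.01564; g_wv = 1.78/3.28 = 0.5427.
Total gain g = 0.72604.
A = 1/(1 − 0.72604) = 3.65.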